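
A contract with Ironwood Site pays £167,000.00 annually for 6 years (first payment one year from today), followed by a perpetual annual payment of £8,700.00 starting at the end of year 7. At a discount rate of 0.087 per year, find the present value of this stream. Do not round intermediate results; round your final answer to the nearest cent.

PV of 6-year annuity: £167,000.00 × [1 − (1+0.087)^−6] / 0.087 = 755896.71359
Perpetuity value at year 6: £8,700.00 / 0.087 = 100000.00000
PV of perpetuity: 100000.00000 / (1+0.087)^6 = 60620.94965
Total PV = 755896.71359 + 60620.94965 = 816517.66324

£816517.66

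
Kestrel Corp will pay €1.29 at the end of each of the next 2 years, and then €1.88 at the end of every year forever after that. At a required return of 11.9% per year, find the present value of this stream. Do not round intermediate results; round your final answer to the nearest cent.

€14.80

PV of 2-year annuity: €1.29 × [1 − (1+0.119)^−2] / 0.119 = 2.18303
Perpetuity value at year 2: €1.88 / 0.119 = 15.79832
PV of perpetuity: 15.79832 / (1+0.119)^2 = 12.61684
Total PV = 2.18303 + 12.61684 = 14.79988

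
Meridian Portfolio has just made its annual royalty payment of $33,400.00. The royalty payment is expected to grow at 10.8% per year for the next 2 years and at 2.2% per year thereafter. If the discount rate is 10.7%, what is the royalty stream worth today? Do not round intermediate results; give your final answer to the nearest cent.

D_1 = 37007.20000
D_2 = 41003.97760
Terminal value at year 2: TV = D_2×(1+g_2)/(r−g_2) = 41906.06511/0.085 = 493012.53067
P_0 = D_1/(1+r)^1 + D_2/(1+r)^2 + TV/(1+r)^2
    = 33430.17164 + 33460.37053 + 402311.74914 = 469202.29130

$469202.29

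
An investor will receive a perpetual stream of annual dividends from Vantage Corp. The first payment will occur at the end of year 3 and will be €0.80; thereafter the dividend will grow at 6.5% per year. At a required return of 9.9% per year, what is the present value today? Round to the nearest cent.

€19.48

Value at end of year 2: C₁ / (r − g) = €0.80 / (0.099 − 0.065) = €23.5294
Discount to today: PV = €23.5294 / (1 + 0.099)^2 = €23.5294 / 1.207801 = €19.48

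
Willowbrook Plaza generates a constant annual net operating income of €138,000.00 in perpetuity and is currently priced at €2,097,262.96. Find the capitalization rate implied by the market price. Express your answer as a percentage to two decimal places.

P = C/r ⇒ r = C/P = €138,000.00/€2,097,262.96 = 0.065800

6.58%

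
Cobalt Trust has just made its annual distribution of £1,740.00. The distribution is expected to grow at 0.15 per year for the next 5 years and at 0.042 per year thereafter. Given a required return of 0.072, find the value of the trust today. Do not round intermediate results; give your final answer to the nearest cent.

D_1 = 2001.00000
D_2 = 2301.15000
D_3 = 2646.32250
D_4 = 3043.27088
D_5 = 3499.76151
Terminal value at year 5: TV = D_5×(1+g_2)/(r−g_2) = 3646.75149/0.03 = 121558.38298
P_0 = D_1/(1+r)^1 + D_2/(1+r)^2 + D_3/(1+r)^3 + D_4/(1+r)^4 + D_5/(1+r)^5 + TV/(1+r)^5
    = 1866.60448 + 2002.42085 + 2148.11938 + 2304.41911 + 2472.09140 + 85863.97453 = 96657.62974

£96657.63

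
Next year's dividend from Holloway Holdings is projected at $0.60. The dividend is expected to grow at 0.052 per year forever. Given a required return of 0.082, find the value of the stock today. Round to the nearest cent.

Growing perpetuity: P = D₁ / (r − g) = $0.6000 / (0.082 − 0.052) = $20.00

$20.00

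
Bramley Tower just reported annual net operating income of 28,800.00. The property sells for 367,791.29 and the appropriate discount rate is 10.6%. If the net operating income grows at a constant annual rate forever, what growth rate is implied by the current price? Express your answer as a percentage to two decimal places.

2.57%

P = D₀(1+g)/(r−g) ⇒ P(r−g) = D₀(1+g) ⇒ g(P+D₀) = P·r − D₀
g = (P·r − D₀)/(P + D₀) = (367,791.29×0.106 − 28,800.00) / (367,791.29 + 28,800.00) = 0.025684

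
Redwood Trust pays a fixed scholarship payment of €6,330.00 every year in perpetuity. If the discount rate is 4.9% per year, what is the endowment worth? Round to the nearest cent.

Level perpetuity: PV = C / r = €6,330.00 / 0.049 = €129,183.67

€129183.67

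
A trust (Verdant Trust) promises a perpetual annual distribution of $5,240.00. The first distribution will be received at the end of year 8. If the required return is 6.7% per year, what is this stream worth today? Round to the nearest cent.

Value at end of year 7: C / r = $5,240.00 / 0.067 = $78,208.9552
Discount to today: PV = $78,208.9552 / (1 + 0.067)^7 = $78,208.9552 / 1.574530 = $49,671.30

$49671.30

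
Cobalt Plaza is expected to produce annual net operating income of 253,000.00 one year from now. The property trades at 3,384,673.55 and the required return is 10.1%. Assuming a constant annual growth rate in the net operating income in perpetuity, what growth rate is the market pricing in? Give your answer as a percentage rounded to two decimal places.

P = D₁/(r−g) ⇒ g = r − D₁/P = 0.101 − 253,000.00/3,384,673.55 = 0.026251

2.63%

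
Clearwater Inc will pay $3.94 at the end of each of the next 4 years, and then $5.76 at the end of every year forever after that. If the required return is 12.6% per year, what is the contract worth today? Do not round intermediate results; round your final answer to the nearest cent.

$40.26

PV of 4-year annuity: $3.94 × [1 − (1+0.126)^−4] / 0.126 = 11.81749
Perpetuity value at year 4: $5.76 / 0.126 = 45.71429
PV of perpetuity: 45.71429 / (1+0.126)^4 = 28.43796
Total PV = 11.81749 + 28.43796 = 40.25545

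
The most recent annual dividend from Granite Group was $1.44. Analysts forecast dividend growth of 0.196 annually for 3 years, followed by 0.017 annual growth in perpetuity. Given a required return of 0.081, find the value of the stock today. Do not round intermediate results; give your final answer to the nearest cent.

D_1 = 1.72224
D_2 = 2.05980
D_3 = 2.46352
Terminal value at year 3: TV = D_3×(1+g_2)/(r−g_2) = 2.50540/0.064 = 39.14687
P_0 = D_1/(1+r)^1 + D_2/(1+r)^2 + D_3/(1+r)^3 + TV/(1+r)^3
    = 1.59319 + 1.76268 + 1.95020 + 30.98988 = 36.29595

$36.30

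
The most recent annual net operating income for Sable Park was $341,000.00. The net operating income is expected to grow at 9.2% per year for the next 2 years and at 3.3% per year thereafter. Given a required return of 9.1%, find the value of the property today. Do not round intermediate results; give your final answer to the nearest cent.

D_1 = 372372.00000
D_2 = 406630.22400
Terminal value at year 2: TV = D_2×(1+g_2)/(r−g_2) = 420049.02139/0.058 = 7242224.50676
P_0 = D_1/(1+r)^1 + D_2/(1+r)^2 + TV/(1+r)^2
    = 341312.55729 + 341625.40106 + 6084466.19475 = 6767404.15310

$6767404.15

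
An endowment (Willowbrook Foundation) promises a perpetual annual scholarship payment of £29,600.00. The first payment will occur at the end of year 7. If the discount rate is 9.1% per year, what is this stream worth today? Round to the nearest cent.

£192886.49

Value at end of year 6: C / r = £29,600.00 / 0.091 = £325,274.7253
Discount to today: PV = £325,274.7253 / (1 + 0.091)^6 = £325,274.7253 / 1.686353 = £192,886.49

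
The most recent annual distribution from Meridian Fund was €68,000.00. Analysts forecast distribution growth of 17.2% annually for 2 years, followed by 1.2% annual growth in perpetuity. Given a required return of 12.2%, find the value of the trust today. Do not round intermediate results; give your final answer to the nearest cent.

D_1 = 79696.00000
D_2 = 93403.71200
Terminal value at year 2: TV = D_2×(1+g_2)/(r−g_2) = 94524.55654/0.11 = 859314.15040
P_0 = D_1/(1+r)^1 + D_2/(1+r)^2 + TV/(1+r)^2
    = 71030.30303 + 74195.64630 + 682599.94598 = 827825.89532

€827825.90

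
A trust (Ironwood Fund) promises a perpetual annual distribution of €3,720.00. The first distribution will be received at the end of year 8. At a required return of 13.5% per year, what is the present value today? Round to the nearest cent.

Value at end of year 7: C / r = €3,720.00 / 0.135 = €27,555.5556
Discount to today: PV = €27,555.5556 / (1 + 0.135)^7 = €27,555.5556 / 2.426448 = €11,356.33

€11356.33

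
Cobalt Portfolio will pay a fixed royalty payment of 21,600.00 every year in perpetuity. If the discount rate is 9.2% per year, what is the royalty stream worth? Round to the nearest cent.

234782.61

Level perpetuity: PV = C / r = 21,600.00 / 0.092 = 234,782.61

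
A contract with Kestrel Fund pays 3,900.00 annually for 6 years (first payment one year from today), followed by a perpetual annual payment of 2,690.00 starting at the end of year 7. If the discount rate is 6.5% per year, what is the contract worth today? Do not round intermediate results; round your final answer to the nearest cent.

PV of 6-year annuity: 3,900.00 × [1 − (1+0.065)^−6] / 0.065 = 18879.95287
Perpetuity value at year 6: 2,690.00 / 0.065 = 41384.61538
PV of perpetuity: 41384.61538 / (1+0.065)^6 = 28362.28892
Total PV = 18879.95287 + 28362.28892 = 47242.24179

47242.24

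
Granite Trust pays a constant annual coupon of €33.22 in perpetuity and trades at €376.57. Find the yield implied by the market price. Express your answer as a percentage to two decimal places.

8.82%

P = C/r ⇒ r = C/P = €33.22/€376.57 = 0.088217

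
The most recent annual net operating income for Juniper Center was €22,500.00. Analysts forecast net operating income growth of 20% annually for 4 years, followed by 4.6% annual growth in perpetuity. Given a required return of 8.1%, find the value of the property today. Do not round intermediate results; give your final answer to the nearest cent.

€1138748.95

D_1 = 27000.00000
D_2 = 32400.00000
D_3 = 38880.00000
D_4 = 46656.00000
Terminal value at year 4: TV = D_4×(1+g_2)/(r−g_2) = 48802.17600/0.035 = 1394347.88571
P_0 = D_1/(1+r)^1 + D_2/(1+r)^2 + D_3/(1+r)^3 + D_4/(1+r)^4 + TV/(1+r)^4
    = 24976.87327 + 27726.40881 + 30778.62217 + 34166.83312 + 1021100.21273 = 1138748.95009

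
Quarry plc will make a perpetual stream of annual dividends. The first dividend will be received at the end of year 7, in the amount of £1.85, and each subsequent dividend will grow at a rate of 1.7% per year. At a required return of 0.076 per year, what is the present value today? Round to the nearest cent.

£20.20

Value at end of year 6: C₁ / (r − g) = £1.85 / (0.076 − 0.017) = £31.3559
Discount to today: PV = £31.3559 / (1 + 0.076)^6 = £31.3559 / 1.551935 = £20.20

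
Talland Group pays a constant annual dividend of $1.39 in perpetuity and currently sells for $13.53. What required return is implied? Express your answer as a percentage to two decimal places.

10.27%

P = C/r ⇒ r = C/P = $1.39/$13.53 = 0.102735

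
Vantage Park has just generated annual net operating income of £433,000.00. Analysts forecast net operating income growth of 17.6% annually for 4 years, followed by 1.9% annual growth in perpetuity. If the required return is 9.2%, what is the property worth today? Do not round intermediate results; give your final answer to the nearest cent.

£10221463.10

D_1 = 509208.00000
D_2 = 598828.60800
D_3 = 704222.44301
D_4 = 828165.59298
Terminal value at year 4: TV = D_4×(1+g_2)/(r−g_2) = 843900.73924/0.073 = 11560284.09923
P_0 = D_1/(1+r)^1 + D_2/(1+r)^2 + D_3/(1+r)^3 + D_4/(1+r)^4 + TV/(1+r)^4
    = 466307.69231 + 502177.51479 + 540806.55439 + 582407.05858 + 8129764.28342 = 10221463.10348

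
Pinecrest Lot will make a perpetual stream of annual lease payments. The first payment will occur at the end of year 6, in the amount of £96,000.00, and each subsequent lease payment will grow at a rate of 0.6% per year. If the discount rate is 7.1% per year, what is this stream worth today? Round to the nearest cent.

Value at end of year 5: C₁ / (r − g) = £96,000.00 / (0.071 − 0.006) = £1,476,923.0769
Discount to today: PV = £1,476,923.0769 / (1 + 0.071)^5 = £1,476,923.0769 / 1.409118 = £1,048,118.83

£1048118.83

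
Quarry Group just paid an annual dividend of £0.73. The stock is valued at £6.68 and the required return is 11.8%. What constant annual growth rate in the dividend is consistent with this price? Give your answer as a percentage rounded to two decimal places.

P = D₀(1+g)/(r−g) ⇒ P(r−g) = D₀(1+g) ⇒ g(P+D₀) = P·r − D₀
g = (P·r − D₀)/(P + D₀) = (£6.68×0.118 − £0.73) / (£6.68 + £0.73) = 0.007860

0.79%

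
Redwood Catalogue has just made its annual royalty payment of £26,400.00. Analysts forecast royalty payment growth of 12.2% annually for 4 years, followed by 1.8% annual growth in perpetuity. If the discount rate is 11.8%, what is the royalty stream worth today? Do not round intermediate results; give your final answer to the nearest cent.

D_1 = 29620.80000
D_2 = 33234.53760
D_3 = 37289.15119
D_4 = 41838.42763
Terminal value at year 4: TV = D_4×(1+g_2)/(r−g_2) = 42591.51933/0.1 = 425915.19329
P_0 = D_1/(1+r)^1 + D_2/(1+r)^2 + D_3/(1+r)^3 + D_4/(1+r)^4 + TV/(1+r)^4
    = 26494.45438 + 26589.24671 + 26684.37818 + 26779.85002 + 272618.87316 = 379166.80244

£379166.80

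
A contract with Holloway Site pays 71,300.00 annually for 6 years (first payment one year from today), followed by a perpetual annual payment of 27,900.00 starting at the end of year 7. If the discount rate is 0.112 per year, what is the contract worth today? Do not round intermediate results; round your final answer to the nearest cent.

431659.47

PV of 6-year annuity: 71,300.00 × [1 − (1+0.112)^−6] / 0.112 = 299907.40078
Perpetuity value at year 6: 27,900.00 / 0.112 = 249107.14286
PV of perpetuity: 249107.14286 / (1+0.112)^6 = 131752.07299
Total PV = 299907.40078 + 131752.07299 = 431659.47377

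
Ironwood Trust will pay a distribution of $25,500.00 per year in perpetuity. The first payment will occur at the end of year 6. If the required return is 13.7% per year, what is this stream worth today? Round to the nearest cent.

Value at end of year 5: C / r = $25,500.00 / 0.137 = $186,131.3869
Discount to today: PV = $186,131.3869 / (1 + 0.137)^5 = $186,131.3869 / 1.900213 = $97,952.90

$97952.90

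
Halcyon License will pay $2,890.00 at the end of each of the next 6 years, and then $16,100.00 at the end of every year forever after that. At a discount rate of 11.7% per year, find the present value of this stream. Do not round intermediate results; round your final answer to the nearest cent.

PV of 6-year annuity: $2,890.00 × [1 − (1+0.117)^−6] / 0.117 = 11983.61251
Perpetuity value at year 6: $16,100.00 / 0.117 = 137606.83761
PV of perpetuity: 137606.83761 / (1+0.117)^6 = 70846.92018
Total PV = 11983.61251 + 70846.92018 = 82830.53269

$82830.53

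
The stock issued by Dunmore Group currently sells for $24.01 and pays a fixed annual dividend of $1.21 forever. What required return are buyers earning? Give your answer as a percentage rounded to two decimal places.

P = C/r ⇒ r = C/P = $1.21/$24.01 = 0.050396

5.04%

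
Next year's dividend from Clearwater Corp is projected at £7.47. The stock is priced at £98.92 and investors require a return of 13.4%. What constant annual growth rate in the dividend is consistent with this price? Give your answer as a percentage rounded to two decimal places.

P = D₁/(r−g) ⇒ g = r − D₁/P = 0.134 − £7.47/£98.92 = 0.058484

5.85%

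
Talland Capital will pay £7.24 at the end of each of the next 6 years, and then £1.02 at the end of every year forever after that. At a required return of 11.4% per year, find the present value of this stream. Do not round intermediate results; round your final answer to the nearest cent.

PV of 6-year annuity: £7.24 × [1 − (1+0.114)^−6] / 0.114 = 30.27937
Perpetuity value at year 6: £1.02 / 0.114 = 8.94737
PV of perpetuity: 8.94737 / (1+0.114)^6 = 4.68149
Total PV = 30.27937 + 4.68149 = 34.96086

£34.96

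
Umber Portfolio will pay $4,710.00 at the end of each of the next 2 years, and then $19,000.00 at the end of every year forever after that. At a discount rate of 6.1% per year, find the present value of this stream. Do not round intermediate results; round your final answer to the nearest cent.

PV of 2-year annuity: $4,710.00 × [1 − (1+0.061)^−2] / 0.061 = 8623.19349
Perpetuity value at year 2: $19,000.00 / 0.061 = 311475.40984
PV of perpetuity: 311475.40984 / (1+0.061)^2 = 276689.70361
Total PV = 8623.19349 + 276689.70361 = 285312.89710

$285312.90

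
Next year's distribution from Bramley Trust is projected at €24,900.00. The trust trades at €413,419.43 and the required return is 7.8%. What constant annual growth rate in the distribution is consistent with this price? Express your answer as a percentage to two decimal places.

1.78%

P = D₁/(r−g) ⇒ g = r − D₁/P = 0.078 − €24,900.00/€413,419.43 = 0.017771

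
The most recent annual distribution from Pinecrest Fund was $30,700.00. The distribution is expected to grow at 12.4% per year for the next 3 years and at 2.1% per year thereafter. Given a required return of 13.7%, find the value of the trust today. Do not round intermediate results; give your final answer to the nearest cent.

D_1 = 34506.80000
D_2 = 38785.64320
D_3 = 43595.06296
Terminal value at year 3: TV = D_3×(1+g_2)/(r−g_2) = 44510.55928/0.116 = 383711.71792
P_0 = D_1/(1+r)^1 + D_2/(1+r)^2 + D_3/(1+r)^3 + TV/(1+r)^3
    = 30348.98857 + 30001.99046 + 29658.95978 + 261049.98222 = 351059.92103

$351059.92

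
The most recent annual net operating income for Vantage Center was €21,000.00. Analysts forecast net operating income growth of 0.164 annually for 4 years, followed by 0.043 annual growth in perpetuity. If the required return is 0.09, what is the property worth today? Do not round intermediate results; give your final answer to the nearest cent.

€705312.57

D_1 = 24444.00000
D_2 = 28452.81600
D_3 = 33119.07782
D_4 = 38550.60659
Terminal value at year 4: TV = D_4×(1+g_2)/(r−g_2) = 40208.28267/0.047 = 855495.37597
P_0 = D_1/(1+r)^1 + D_2/(1+r)^2 + D_3/(1+r)^3 + D_4/(1+r)^4 + TV/(1+r)^4
    = 22425.68807 + 23948.16598 + 25574.00477 + 27310.22161 + 606054.49228 = 705312.57272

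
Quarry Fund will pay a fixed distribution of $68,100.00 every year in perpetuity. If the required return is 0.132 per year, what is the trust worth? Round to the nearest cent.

Level perpetuity: PV = C / r = $68,100.00 / 0.132 = $515,909.09

$515909.09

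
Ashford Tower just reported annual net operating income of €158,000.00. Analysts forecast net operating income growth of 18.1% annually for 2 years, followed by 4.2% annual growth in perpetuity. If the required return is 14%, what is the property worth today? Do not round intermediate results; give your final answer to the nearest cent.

€2136223.08

D_1 = 186598.00000
D_2 = 220372.23800
Terminal value at year 2: TV = D_2×(1+g_2)/(r−g_2) = 229627.87200/0.098 = 2343141.55098
P_0 = D_1/(1+r)^1 + D_2/(1+r)^2 + TV/(1+r)^2
    = 163682.45614 + 169569.28132 + 1802971.33809 = 2136223.07555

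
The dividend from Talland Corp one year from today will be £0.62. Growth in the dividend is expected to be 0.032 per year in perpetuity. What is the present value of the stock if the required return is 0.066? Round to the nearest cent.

Growing perpetuity: P = D₁ / (r − g) = £0.6200 / (0.066 − 0.032) = £18.24

£18.24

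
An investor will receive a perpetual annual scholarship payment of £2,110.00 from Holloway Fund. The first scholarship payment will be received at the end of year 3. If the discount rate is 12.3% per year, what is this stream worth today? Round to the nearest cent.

£13602.47

Value at end of year 2: C / r = £2,110.00 / 0.123 = £17,154.4715
Discount to today: PV = £17,154.4715 / (1 + 0.123)^2 = £17,154.4715 / 1.261129 = £13,602.47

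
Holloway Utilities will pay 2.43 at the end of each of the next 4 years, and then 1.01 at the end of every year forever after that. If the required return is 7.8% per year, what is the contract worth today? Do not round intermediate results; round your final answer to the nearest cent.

PV of 4-year annuity: 2.43 × [1 − (1+0.078)^−4] / 0.078 = 8.08443
Perpetuity value at year 4: 1.01 / 0.078 = 12.94872
PV of perpetuity: 12.94872 / (1+0.078)^4 = 9.58852
Total PV = 8.08443 + 9.58852 = 17.67295

17.67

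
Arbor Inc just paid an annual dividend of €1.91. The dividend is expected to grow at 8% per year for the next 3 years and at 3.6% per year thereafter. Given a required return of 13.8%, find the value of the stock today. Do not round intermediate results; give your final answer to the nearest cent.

D_1 = 2.06280
D_2 = 2.22782
D_3 = 2.40605
Terminal value at year 3: TV = D_3×(1+g_2)/(r−g_2) = 2.49267/0.102 = 24.43792
P_0 = D_1/(1+r)^1 + D_2/(1+r)^2 + D_3/(1+r)^3 + TV/(1+r)^3
    = 1.81265 + 1.72027 + 1.63259 + 16.58202 = 21.74754

€21.75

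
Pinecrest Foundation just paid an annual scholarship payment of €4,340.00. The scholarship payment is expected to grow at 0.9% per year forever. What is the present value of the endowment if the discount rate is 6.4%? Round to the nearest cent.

€79619.27

D₁ = D₀ × (1 + g) = €4,340.00 × 1.009 = €4,379.0600
Growing perpetuity: P = D₁ / (r − g) = €4,379.0600 / (0.064 − 0.009) = €79,619.27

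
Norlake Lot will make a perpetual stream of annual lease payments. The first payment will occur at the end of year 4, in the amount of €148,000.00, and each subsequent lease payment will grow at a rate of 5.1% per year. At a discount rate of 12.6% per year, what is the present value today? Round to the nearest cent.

€1382245.80

Value at end of year 3: C₁ / (r − g) = €148,000.00 / (0.126 − 0.051) = €1,973,333.3333
Discount to today: PV = €1,973,333.3333 / (1 + 0.126)^3 = €1,973,333.3333 / 1.427628 = €1,382,245.80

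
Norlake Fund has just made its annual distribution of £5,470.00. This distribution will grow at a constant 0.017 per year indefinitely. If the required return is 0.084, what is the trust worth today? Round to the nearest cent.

£83029.70

D₁ = D₀ × (1 + g) = £5,470.00 × 1.017 = £5,562.9900
Growing perpetuity: P = D₁ / (r − g) = £5,562.9900 / (0.084 − 0.017) = £83,029.70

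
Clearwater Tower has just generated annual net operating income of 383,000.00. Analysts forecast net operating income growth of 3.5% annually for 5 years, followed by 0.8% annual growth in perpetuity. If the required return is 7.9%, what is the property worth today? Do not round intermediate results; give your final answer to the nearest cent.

6108740.52

D_1 = 396405.00000
D_2 = 410279.17500
D_3 = 424638.94613
D_4 = 439501.30924
D_5 = 454883.85506
Terminal value at year 5: TV = D_5×(1+g_2)/(r−g_2) = 458522.92590/0.071 = 6458069.37892
P_0 = D_1/(1+r)^1 + D_2/(1+r)^2 + D_3/(1+r)^3 + D_4/(1+r)^4 + D_5/(1+r)^5 + TV/(1+r)^5
    = 367381.83503 + 352400.55538 + 338030.18983 + 324245.82620 + 311023.56823 + 4415658.54609 = 6108740.52076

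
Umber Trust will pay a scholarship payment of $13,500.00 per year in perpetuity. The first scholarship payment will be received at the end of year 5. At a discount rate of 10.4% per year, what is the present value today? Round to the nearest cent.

$87382.43

Value at end of year 4: C / r = $13,500.00 / 0.104 = $129,807.6923
Discount to today: PV = $129,807.6923 / (1 + 0.104)^4 = $129,807.6923 / 1.485512 = $87,382.43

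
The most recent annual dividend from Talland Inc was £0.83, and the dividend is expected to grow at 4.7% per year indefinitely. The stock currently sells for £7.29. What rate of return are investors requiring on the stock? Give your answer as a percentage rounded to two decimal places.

16.62%

D₁ = £0.83 × 1.047 = £0.8690
P = D₁/(r − g) ⇒ r = D₁/P + g = £0.8690/£7.29 + 0.047 = 0.119206 + 0.047 = 0.166206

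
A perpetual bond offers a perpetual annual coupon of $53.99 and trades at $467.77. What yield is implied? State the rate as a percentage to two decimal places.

P = C/r ⇒ r = C/P = $53.99/$467.77 = 0.115420

11.54%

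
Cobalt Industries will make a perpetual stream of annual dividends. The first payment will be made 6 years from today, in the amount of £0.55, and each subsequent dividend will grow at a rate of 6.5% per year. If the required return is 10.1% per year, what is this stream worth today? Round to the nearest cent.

£9.44

Value at end of year 5: C₁ / (r − g) = £0.55 / (0.101 − 0.065) = £15.2778
Discount to today: PV = £15.2778 / (1 + 0.101)^5 = £15.2778 / 1.617844 = £9.44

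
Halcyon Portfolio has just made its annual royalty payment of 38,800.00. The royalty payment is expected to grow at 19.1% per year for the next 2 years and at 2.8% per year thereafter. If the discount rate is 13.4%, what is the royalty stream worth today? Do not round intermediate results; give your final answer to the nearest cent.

D_1 = 46210.80000
D_2 = 55037.06280
Terminal value at year 2: TV = D_2×(1+g_2)/(r−g_2) = 56578.10056/0.106 = 533755.66565
P_0 = D_1/(1+r)^1 + D_2/(1+r)^2 + TV/(1+r)^2
    = 40750.26455 + 42798.55827 + 415065.26323 = 498614.08605

498614.09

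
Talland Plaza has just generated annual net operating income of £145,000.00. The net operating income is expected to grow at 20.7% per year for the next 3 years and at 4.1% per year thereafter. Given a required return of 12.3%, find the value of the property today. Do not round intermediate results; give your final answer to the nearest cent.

£2788914.07

D_1 = 175015.00000
D_2 = 211243.10500
D_3 = 254970.42774
Terminal value at year 3: TV = D_3×(1+g_2)/(r−g_2) = 265424.21527/0.082 = 3236880.67405
P_0 = D_1/(1+r)^1 + D_2/(1+r)^2 + D_3/(1+r)^3 + TV/(1+r)^3
    = 155845.94835 + 167503.16978 + 180032.34722 + 2285532.60307 = 2788914.06841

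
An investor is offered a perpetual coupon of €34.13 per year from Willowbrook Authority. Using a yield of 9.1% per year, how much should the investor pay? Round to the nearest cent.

€375.05

Level perpetuity: PV = C / r = €34.13 / 0.091 = €375.05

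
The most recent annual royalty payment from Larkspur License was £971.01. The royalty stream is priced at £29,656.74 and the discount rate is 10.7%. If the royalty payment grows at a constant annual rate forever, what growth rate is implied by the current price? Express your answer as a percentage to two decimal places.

P = D₀(1+g)/(r−g) ⇒ P(r−g) = D₀(1+g) ⇒ g(P+D₀) = P·r − D₀
g = (P·r − D₀)/(P + D₀) = (£29,656.74×0.107 − £971.01) / (£29,656.74 + £971.01) = 0.071904

7.19%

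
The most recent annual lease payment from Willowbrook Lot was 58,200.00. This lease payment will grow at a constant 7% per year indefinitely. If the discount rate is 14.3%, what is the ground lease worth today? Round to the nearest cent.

D₁ = D₀ × (1 + g) = 58,200.00 × 1.07 = 62,274.0000
Growing perpetuity: P = D₁ / (r − g) = 62,274.0000 / (0.143 − 0.07) = 853,068.49

853068.49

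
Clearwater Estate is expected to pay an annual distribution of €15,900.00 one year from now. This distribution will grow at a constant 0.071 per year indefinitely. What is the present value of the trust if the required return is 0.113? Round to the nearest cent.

€378571.43

Growing perpetuity: P = D₁ / (r − g) = €15,900.0000 / (0.113 − 0.071) = €378,571.43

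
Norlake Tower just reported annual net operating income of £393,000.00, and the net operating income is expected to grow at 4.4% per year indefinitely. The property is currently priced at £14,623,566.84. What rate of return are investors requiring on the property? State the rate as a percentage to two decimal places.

7.21%

D₁ = £393,000.00 × 1.044 = £410,292.0000
P = D₁/(r − g) ⇒ r = D₁/P + g = £410,292.0000/£14,623,566.84 + 0.044 = 0.028057 + 0.044 = 0.072057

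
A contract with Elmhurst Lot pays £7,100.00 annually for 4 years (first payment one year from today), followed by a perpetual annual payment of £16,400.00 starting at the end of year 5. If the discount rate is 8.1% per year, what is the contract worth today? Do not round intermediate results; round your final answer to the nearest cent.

£171734.80

PV of 4-year annuity: £7,100.00 × [1 − (1+0.081)^−4] / 0.081 = 23463.85122
Perpetuity value at year 4: £16,400.00 / 0.081 = 202469.13580
PV of perpetuity: 202469.13580 / (1+0.081)^4 = 148270.94426
Total PV = 23463.85122 + 148270.94426 = 171734.79548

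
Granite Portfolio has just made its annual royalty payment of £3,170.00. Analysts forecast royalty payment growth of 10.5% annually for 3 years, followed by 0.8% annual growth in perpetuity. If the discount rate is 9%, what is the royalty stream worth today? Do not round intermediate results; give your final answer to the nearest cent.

£50372.96

D_1 = 3502.85000
D_2 = 3870.64925
D_3 = 4277.06742
Terminal value at year 3: TV = D_3×(1+g_2)/(r−g_2) = 4311.28396/0.082 = 52576.63367
P_0 = D_1/(1+r)^1 + D_2/(1+r)^2 + D_3/(1+r)^3 + TV/(1+r)^3
    = 3213.62385 + 3257.84803 + 3302.68081 + 40598.80795 = 50372.96065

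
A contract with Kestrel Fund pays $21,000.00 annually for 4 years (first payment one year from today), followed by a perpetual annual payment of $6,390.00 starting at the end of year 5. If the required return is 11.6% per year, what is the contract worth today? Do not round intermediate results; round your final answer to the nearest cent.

$99838.33

PV of 4-year annuity: $21,000.00 × [1 − (1+0.116)^−4] / 0.116 = 64325.43460
Perpetuity value at year 4: $6,390.00 / 0.116 = 55086.20690
PV of perpetuity: 55086.20690 / (1+0.116)^4 = 35512.89608
Total PV = 64325.43460 + 35512.89608 = 99838.33068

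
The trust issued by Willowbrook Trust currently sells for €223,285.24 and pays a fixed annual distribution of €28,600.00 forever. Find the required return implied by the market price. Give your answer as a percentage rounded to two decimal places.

P = C/r ⇒ r = C/P = €28,600.00/€223,285.24 = 0.128087

12.81%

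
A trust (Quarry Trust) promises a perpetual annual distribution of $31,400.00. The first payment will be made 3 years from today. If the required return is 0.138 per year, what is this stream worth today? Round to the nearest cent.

Value at end of year 2: C / r = $31,400.00 / 0.138 = $227,536.2319
Discount to today: PV = $227,536.2319 / (1 + 0.138)^2 = $227,536.2319 / 1.295044 = $175,697.68

$175697.68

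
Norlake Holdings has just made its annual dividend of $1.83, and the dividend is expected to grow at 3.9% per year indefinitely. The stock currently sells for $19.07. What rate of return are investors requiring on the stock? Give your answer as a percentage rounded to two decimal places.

D₁ = $1.83 × 1.039 = $1.9014
P = D₁/(r − g) ⇒ r = D₁/P + g = $1.9014/$19.07 + 0.039 = 0.099705 + 0.039 = 0.138705

13.87%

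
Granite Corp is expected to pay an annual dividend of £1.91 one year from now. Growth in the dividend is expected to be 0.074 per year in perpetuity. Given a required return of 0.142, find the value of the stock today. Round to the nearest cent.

£28.09

Growing perpetuity: P = D₁ / (r − g) = £1.9100 / (0.142 − 0.074) = £28.09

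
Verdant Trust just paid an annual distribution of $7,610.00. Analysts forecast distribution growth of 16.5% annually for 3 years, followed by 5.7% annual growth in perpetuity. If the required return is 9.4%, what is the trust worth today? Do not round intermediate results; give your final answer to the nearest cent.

D_1 = 8865.65000
D_2 = 10328.48225
D_3 = 12032.68182
Terminal value at year 3: TV = D_3×(1+g_2)/(r−g_2) = 12718.54469/0.037 = 343744.45095
P_0 = D_1/(1+r)^1 + D_2/(1+r)^2 + D_3/(1+r)^3 + TV/(1+r)^3
    = 8103.88483 + 8629.82251 + 9189.89325 + 262532.89649 = 288456.49708

$288456.50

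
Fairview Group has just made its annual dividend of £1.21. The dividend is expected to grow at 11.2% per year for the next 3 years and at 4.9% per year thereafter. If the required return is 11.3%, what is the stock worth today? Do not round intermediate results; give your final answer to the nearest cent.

£23.40

D_1 = 1.34552
D_2 = 1.49622
D_3 = 1.66379
Terminal value at year 3: TV = D_3×(1+g_2)/(r−g_2) = 1.74532/0.064 = 27.27063
P_0 = D_1/(1+r)^1 + D_2/(1+r)^2 + D_3/(1+r)^3 + TV/(1+r)^3
    = 1.20891 + 1.20783 + 1.20674 + 19.77925 = 23.40273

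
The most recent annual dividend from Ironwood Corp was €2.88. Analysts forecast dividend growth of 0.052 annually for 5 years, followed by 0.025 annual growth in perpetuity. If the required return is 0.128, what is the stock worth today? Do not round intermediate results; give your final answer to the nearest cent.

D_1 = 3.02976
D_2 = 3.18731
D_3 = 3.35305
D_4 = 3.52741
D_5 = 3.71083
Terminal value at year 5: TV = D_5×(1+g_2)/(r−g_2) = 3.80360/0.103 = 36.92817
P_0 = D_1/(1+r)^1 + D_2/(1+r)^2 + D_3/(1+r)^3 + D_4/(1+r)^4 + D_5/(1+r)^5 + TV/(1+r)^5
    = 2.68596 + 2.50499 + 2.33621 + 2.17881 + 2.03201 + 20.22145 = 31.95943

€31.96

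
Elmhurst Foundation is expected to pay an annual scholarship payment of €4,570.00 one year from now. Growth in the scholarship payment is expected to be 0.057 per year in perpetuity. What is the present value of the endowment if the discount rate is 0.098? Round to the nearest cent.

Growing perpetuity: P = D₁ / (r − g) = €4,570.0000 / (0.098 − 0.057) = €111,463.41

€111463.41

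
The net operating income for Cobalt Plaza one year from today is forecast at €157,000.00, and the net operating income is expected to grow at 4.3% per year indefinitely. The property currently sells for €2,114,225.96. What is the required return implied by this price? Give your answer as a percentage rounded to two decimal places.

P = D₁/(r − g) ⇒ r = D₁/P + g = €157,000.0000/€2,114,225.96 + 0.043 = 0.074259 + 0.043 = 0.117259

11.73%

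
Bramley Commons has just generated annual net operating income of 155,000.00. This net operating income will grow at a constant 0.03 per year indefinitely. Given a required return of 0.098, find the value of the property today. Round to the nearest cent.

2347794.12

D₁ = D₀ × (1 + g) = 155,000.00 × 1.03 = 159,650.0000
Growing perpetuity: P = D₁ / (r − g) = 159,650.0000 / (0.098 − 0.03) = 2,347,794.12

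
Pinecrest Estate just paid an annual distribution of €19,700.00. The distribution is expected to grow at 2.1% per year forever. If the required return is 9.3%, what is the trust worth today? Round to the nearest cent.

€279356.94

D₁ = D₀ × (1 + g) = €19,700.00 × 1.021 = €20,113.7000
Growing perpetuity: P = D₁ / (r − g) = €20,113.7000 / (0.093 − 0.021) = €279,356.94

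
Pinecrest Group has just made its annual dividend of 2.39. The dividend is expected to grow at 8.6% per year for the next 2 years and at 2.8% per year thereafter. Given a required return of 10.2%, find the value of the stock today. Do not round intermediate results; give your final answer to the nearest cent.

D_1 = 2.59554
D_2 = 2.81876
Terminal value at year 2: TV = D_2×(1+g_2)/(r−g_2) = 2.89768/0.074 = 39.15786
P_0 = D_1/(1+r)^1 + D_2/(1+r)^2 + TV/(1+r)^2
    = 2.35530 + 2.32110 + 32.24451 = 36.92091

36.92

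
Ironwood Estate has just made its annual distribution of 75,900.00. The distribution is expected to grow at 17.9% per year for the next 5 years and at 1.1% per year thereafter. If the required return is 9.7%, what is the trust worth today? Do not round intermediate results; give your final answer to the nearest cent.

1753044.53

D_1 = 89486.10000
D_2 = 105504.11190
D_3 = 124389.34793
D_4 = 146655.04121
D_5 = 172906.29359
Terminal value at year 5: TV = D_5×(1+g_2)/(r−g_2) = 174808.26282/0.086 = 2032654.21879
P_0 = D_1/(1+r)^1 + D_2/(1+r)^2 + D_3/(1+r)^3 + D_4/(1+r)^4 + D_5/(1+r)^5 + TV/(1+r)^5
    = 81573.47311 + 87671.03445 + 94224.38434 + 101267.59265 + 108837.27596 + 1279470.76744 = 1753044.52796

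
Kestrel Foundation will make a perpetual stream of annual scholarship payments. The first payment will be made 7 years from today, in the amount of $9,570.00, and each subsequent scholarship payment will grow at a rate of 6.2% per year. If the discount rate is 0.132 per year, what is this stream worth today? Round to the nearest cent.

$64973.36

Value at end of year 6: C₁ / (r − g) = $9,570.00 / (0.132 − 0.062) = $136,714.2857
Discount to today: PV = $136,714.2857 / (1 + 0.132)^6 = $136,714.2857 / 2.104159 = $64,973.36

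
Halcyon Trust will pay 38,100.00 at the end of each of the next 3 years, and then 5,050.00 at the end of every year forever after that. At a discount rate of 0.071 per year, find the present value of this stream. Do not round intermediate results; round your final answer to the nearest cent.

PV of 3-year annuity: 38,100.00 × [1 − (1+0.071)^−3] / 0.071 = 99804.04335
Perpetuity value at year 3: 5,050.00 / 0.071 = 71126.76056
PV of perpetuity: 71126.76056 / (1+0.071)^3 = 57898.14064
Total PV = 99804.04335 + 57898.14064 = 157702.18400

157702.18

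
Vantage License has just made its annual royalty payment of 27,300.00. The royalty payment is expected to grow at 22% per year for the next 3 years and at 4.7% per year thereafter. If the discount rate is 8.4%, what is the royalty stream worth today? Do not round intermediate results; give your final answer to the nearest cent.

1205507.13

D_1 = 33306.00000
D_2 = 40633.32000
D_3 = 49572.65040
Terminal value at year 3: TV = D_3×(1+g_2)/(r−g_2) = 51902.56497/0.037 = 1402772.02618
P_0 = D_1/(1+r)^1 + D_2/(1+r)^2 + D_3/(1+r)^3 + TV/(1+r)^3
    = 30725.09225 + 34579.90087 + 38918.33862 + 1101283.79827 = 1205507.13001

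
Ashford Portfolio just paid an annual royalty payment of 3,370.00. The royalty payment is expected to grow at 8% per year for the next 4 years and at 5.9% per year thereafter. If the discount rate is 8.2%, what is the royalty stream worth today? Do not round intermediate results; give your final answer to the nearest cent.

167440.26

D_1 = 3639.60000
D_2 = 3930.76800
D_3 = 4245.22944
D_4 = 4584.84780
Terminal value at year 4: TV = D_4×(1+g_2)/(r−g_2) = 4855.35382/0.023 = 211102.33979
P_0 = D_1/(1+r)^1 + D_2/(1+r)^2 + D_3/(1+r)^3 + D_4/(1+r)^4 + TV/(1+r)^4
    = 3363.77079 + 3357.55310 + 3351.34691 + 3345.15218 + 154022.44166 = 167440.26465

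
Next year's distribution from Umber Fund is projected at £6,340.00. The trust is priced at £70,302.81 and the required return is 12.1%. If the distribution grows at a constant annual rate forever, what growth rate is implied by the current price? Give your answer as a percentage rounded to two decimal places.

3.08%

P = D₁/(r−g) ⇒ g = r − D₁/P = 0.121 − £6,340.00/£70,302.81 = 0.030819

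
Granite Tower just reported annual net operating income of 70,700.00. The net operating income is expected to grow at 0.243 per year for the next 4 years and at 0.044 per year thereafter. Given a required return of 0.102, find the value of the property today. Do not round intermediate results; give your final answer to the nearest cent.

2445512.36

D_1 = 87880.10000
D_2 = 109234.96430
D_3 = 135779.06062
D_4 = 168773.37236
Terminal value at year 4: TV = D_4×(1+g_2)/(r−g_2) = 176199.40074/0.058 = 3037920.70242
P_0 = D_1/(1+r)^1 + D_2/(1+r)^2 + D_3/(1+r)^3 + D_4/(1+r)^4 + TV/(1+r)^4
    = 79746.00726 + 89949.44376 + 101458.40163 + 114439.92126 + 2059918.58259 = 2445512.35650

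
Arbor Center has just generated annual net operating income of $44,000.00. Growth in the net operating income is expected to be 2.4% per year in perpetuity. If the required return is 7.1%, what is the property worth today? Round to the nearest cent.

$958638.30

D₁ = D₀ × (1 + g) = $44,000.00 × 1.024 = $45,056.0000
Growing perpetuity: P = D₁ / (r − g) = $45,056.0000 / (0.071 − 0.024) = $958,638.30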